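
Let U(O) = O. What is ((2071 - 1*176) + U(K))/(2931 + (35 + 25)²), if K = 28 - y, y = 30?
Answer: 631/2177 ≈ 0.28985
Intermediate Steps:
K = -2 (K = 28 - 1*30 = 28 - 30 = -2)
((2071 - 1*176) + U(K))/(2931 + (35 + 25)²) = ((2071 - 1*176) - 2)/(2931 + (35 + 25)²) = ((2071 - 176) - 2)/(2931 + 60²) = (1895 - 2)/(2931 + 3600) = 1893/6531 = 1893*(1/6531) = 631/2177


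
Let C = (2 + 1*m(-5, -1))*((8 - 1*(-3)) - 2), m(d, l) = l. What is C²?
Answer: 81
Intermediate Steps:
C = 9 (C = (2 + 1*(-1))*((8 - 1*(-3)) - 2) = (2 - 1)*((8 + 3) - 2) = 1*(11 - 2) = 1*9 = 9)
C² = 9² = 81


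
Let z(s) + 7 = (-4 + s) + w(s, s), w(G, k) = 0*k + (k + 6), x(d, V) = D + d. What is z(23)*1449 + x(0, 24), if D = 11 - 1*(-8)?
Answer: 59428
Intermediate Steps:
D = 19 (D = 11 + 8 = 19)
x(d, V) = 19 + d
w(G, k) = 6 + k (w(G, k) = 0 + (6 + k) = 6 + k)
z(s) = -5 + 2*s (z(s) = -7 + ((-4 + s) + (6 + s)) = -7 + (2 + 2*s) = -5 + 2*s)
z(23)*1449 + x(0, 24) = (-5 + 2*23)*1449 + (19 + 0) = (-5 + 46)*1449 + 19 = 41*1449 + 19 = 59409 + 19 = 59428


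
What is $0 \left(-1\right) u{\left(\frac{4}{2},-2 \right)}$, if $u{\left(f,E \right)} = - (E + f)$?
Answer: $0$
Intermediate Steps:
$u{\left(f,E \right)} = - E - f$
$0 \left(-1\right) u{\left(\frac{4}{2},-2 \right)} = 0 \left(-1\right) \left(\left(-1\right) \left(-2\right) - \frac{4}{2}\right) = 0 \left(2 - 4 \cdot \frac{1}{2}\right) = 0 \left(2 - 2\right) = 0 \cdot 0 = 0$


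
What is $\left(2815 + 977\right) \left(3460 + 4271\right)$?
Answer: $29315952$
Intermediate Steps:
$\left(2815 + 977\right) \left(3460 + 4271\right) = 3792 \cdot 7731 = 29315952$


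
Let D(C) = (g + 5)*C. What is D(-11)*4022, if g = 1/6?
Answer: -685751/3 ≈ -2.2858e+5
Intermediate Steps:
g = ⅙ ≈ 0.16667
D(C) = 31*C/6 (D(C) = (⅙ + 5)*C = 31*C/6)
D(-11)*4022 = ((31/6)*(-11))*4022 = -341/6*4022 = -685751/3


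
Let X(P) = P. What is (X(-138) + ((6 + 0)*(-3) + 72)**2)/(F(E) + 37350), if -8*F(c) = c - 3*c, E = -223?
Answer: 11112/149177 ≈ 0.074489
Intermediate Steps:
F(c) = c/4 (F(c) = -(c - 3*c)/8 = -(-1)*c/4 = c/4)
(X(-138) + ((6 + 0)*(-3) + 72)**2)/(F(E) + 37350) = (-138 + ((6 + 0)*(-3) + 72)**2)/((1/4)*(-223) + 37350) = (-138 + (6*(-3) + 72)**2)/(-223/4 + 37350) = (-138 + (-18 + 72)**2)/(149177/4) = (-138 + 54**2)*(4/149177) = (-138 + 2916)*(4/149177) = 2778*(4/149177) = 11112/149177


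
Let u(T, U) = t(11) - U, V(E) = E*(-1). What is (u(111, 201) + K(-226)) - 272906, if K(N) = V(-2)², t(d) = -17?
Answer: -273120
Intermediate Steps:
V(E) = -E
u(T, U) = -17 - U
K(N) = 4 (K(N) = (-1*(-2))² = 2² = 4)
(u(111, 201) + K(-226)) - 272906 = ((-17 - 1*201) + 4) - 272906 = ((-17 - 201) + 4) - 272906 = (-218 + 4) - 272906 = -214 - 272906 = -273120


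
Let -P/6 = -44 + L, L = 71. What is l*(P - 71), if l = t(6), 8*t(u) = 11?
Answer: -2563/8 ≈ -320.38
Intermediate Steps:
P = -162 (P = -6*(-44 + 71) = -6*27 = -162)
t(u) = 11/8 (t(u) = (⅛)*11 = 11/8)
l = 11/8 ≈ 1.3750
l*(P - 71) = 11*(-162 - 71)/8 = (11/8)*(-233) = -2563/8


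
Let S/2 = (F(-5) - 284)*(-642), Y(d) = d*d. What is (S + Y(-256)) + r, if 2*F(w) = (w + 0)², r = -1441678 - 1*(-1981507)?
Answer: 953971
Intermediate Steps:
r = 539829 (r = -1441678 + 1981507 = 539829)
F(w) = w²/2 (F(w) = (w + 0)²/2 = w²/2)
Y(d) = d²
S = 348606 (S = 2*(((½)*(-5)² - 284)*(-642)) = 2*(((½)*25 - 284)*(-642)) = 2*((25/2 - 284)*(-642)) = 2*(-543/2*(-642)) = 2*174303 = 348606)
(S + Y(-256)) + r = (348606 + (-256)²) + 539829 = (348606 + 65536) + 539829 = 414142 + 539829 = 953971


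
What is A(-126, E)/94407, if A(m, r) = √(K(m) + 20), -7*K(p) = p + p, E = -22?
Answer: 2*√14/94407 ≈ 7.9266e-5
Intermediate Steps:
K(p) = -2*p/7 (K(p) = -(p + p)/7 = -2*p/7)
A(m, r) = √(20 - 2*m/7) (A(m, r) = √(-2*m/7 + 20) = √(20 - 2*m/7))
A(-126, E)/94407 = (√(980 - 14*(-126))/7)/94407 = (√(980 + 1764)/7)*(1/94407) = (√2744/7)*(1/94407) = ((14*√14)/7)*(1/94407) = (2*√14)*(1/94407) = 2*√14/94407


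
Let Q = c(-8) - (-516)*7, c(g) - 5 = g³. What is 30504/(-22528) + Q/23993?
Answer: -82741629/67564288 ≈ -1.2246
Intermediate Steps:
c(g) = 5 + g³
Q = 3105 (Q = (5 + (-8)³) - (-516)*7 = (5 - 512) - 43*(-84) = -507 + 3612 = 3105)
30504/(-22528) + Q/23993 = 30504/(-22528) + 3105/23993 = 30504*(-1/22528) + 3105*(1/23993) = -3813/2816 + 3105/23993 = -82741629/67564288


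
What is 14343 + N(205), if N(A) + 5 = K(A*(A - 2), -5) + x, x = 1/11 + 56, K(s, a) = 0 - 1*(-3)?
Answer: 158368/11 ≈ 14397.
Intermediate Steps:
K(s, a) = 3 (K(s, a) = 0 + 3 = 3)
x = 617/11 (x = 1/11 + 56 = 617/11 ≈ 56.091)
N(A) = 595/11 (N(A) = -5 + (3 + 617/11) = -5 + 650/11 = 595/11)
14343 + N(205) = 14343 + 595/11 = 158368/11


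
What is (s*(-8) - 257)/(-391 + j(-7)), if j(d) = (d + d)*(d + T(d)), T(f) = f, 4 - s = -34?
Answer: 187/65 ≈ 2.8769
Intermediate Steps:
s = 38 (s = 4 - 1*(-34) = 4 + 34 = 38)
j(d) = 4*d² (j(d) = (d + d)*(d + d) = (2*d)*(2*d) = 4*d²)
(s*(-8) - 257)/(-391 + j(-7)) = (38*(-8) - 257)/(-391 + 4*(-7)²) = (-304 - 257)/(-391 + 4*49) = -561/(-391 + 196) = -561/(-195) = -561*(-1/195) = 187/65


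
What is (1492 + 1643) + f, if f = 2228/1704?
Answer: 1336067/426 ≈ 3136.3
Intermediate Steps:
f = 557/426 (f = 2228*(1/1704) = 557/426 ≈ 1.3075)
(1492 + 1643) + f = (1492 + 1643) + 557/426 = 3135 + 557/426 = 1336067/426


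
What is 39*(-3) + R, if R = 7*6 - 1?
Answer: -76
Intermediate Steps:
R = 41 (R = 42 - 1 = 41)
39*(-3) + R = 39*(-3) + 41 = -117 + 41 = -76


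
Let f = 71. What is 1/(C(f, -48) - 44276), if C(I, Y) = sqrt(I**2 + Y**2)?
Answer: -44276/1960356831 - sqrt(7345)/1960356831 ≈ -2.2629e-5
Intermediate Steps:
1/(C(f, -48) - 44276) = 1/(sqrt(71**2 + (-48)**2) - 44276) = 1/(sqrt(5041 + 2304) - 44276) = 1/(sqrt(7345) - 44276) = 1/(-44276 + sqrt(7345))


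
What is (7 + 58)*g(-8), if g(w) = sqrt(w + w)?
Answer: 260*I ≈ 260.0*I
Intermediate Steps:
g(w) = sqrt(2)*sqrt(w) (g(w) = sqrt(2*w) = sqrt(2)*sqrt(w))
(7 + 58)*g(-8) = (7 + 58)*(sqrt(2)*sqrt(-8)) = 65*(sqrt(2)*(2*I*sqrt(2))) = 65*(4*I) = 260*I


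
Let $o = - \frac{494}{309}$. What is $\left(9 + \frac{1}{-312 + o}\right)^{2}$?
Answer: $\frac{760050932481}{9389997604} \approx 80.943$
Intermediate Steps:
$o = - \frac{494}{309}$ ($o = \left(-494\right) \frac{1}{309} = - \frac{494}{309} \approx -1.5987$)
$\left(9 + \frac{1}{-312 + o}\right)^{2} = \left(9 + \frac{1}{-312 - \frac{494}{309}}\right)^{2} = \left(9 + \frac{1}{- \frac{96902}{309}}\right)^{2} = \left(9 - \frac{309}{96902}\right)^{2} = \left(\frac{871809}{96902}\right)^{2} = \frac{760050932481}{9389997604}$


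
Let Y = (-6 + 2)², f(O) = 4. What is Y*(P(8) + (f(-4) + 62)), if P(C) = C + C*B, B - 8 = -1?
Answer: 2080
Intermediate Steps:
B = 7 (B = 8 - 1 = 7)
P(C) = 8*C (P(C) = C + C*7 = C + 7*C = 8*C)
Y = 16 (Y = (-4)² = 16)
Y*(P(8) + (f(-4) + 62)) = 16*(8*8 + (4 + 62)) = 16*(64 + 66) = 16*130 = 2080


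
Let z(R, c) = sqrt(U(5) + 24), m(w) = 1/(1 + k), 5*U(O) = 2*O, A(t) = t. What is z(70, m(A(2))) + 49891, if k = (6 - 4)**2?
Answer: 49891 + sqrt(26) ≈ 49896.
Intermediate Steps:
U(O) = 2*O/5 (U(O) = (2*O)/5 = 2*O/5)
k = 4 (k = 2**2 = 4)
m(w) = 1/5 (m(w) = 1/(1 + 4) = 1/5)
z(R, c) = sqrt(26) (z(R, c) = sqrt((2/5)*5 + 24) = sqrt(2 + 24) = sqrt(26))
z(70, m(A(2))) + 49891 = sqrt(26) + 49891 = 49891 + sqrt(26)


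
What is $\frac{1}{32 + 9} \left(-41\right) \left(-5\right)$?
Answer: $5$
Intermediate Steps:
$\frac{1}{32 + 9} \left(-41\right) \left(-5\right) = \frac{1}{41} \left(-41\right) \left(-5\right) = \left(-1\right) \left(-5\right) = 5$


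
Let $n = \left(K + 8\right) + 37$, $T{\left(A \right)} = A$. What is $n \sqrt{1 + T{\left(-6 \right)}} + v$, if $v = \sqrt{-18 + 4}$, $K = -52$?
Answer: $i \left(\sqrt{14} - 7 \sqrt{5}\right) \approx - 11.911 i$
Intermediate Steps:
$v = i \sqrt{14}$ ($v = \sqrt{-14} = i \sqrt{14} \approx 3.7417 i$)
$n = -7$ ($n = \left(-52 + 8\right) + 37 = -44 + 37 = -7$)
$n \sqrt{1 + T{\left(-6 \right)}} + v = - 7 \sqrt{1 - 6} + i \sqrt{14} = - 7 \sqrt{-5} + i \sqrt{14} = - 7 i \sqrt{5} + i \sqrt{14} = i \sqrt{14} - 7 i \sqrt{5}$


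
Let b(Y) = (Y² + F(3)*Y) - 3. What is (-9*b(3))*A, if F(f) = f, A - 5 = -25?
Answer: 2700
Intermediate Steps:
A = -20 (A = 5 - 25 = -20)
b(Y) = -3 + Y² + 3*Y (b(Y) = (Y² + 3*Y) - 3 = -3 + Y² + 3*Y)
(-9*b(3))*A = -9*(-3 + 3² + 3*3)*(-20) = -9*(-3 + 9 + 9)*(-20) = -9*15*(-20) = -135*(-20) = 2700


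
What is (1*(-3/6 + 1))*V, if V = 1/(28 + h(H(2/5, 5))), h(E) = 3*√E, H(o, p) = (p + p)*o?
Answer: 1/68 ≈ 0.014706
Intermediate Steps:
H(o, p) = 2*o*p (H(o, p) = (2*p)*o = 2*o*p)
V = 1/34 (V = 1/(28 + 3*√(2*(2/5)*5)) = 1/(28 + 3*√(2*(2*(⅕))*5)) = 1/(28 + 3*√(2*(⅖)*5)) = 1/(28 + 3*√4) = 1/(28 + 3*2) = 1/(28 + 6) = 1/34 ≈ 0.029412)
(1*(-3/6 + 1))*V = (1*(-3/6 + 1))*(1/34) = (1*(-3*⅙ + 1))*(1/34) = (1*(-½ + 1))*(1/34) = (1*(½))*(1/34) = (½)*(1/34) = 1/68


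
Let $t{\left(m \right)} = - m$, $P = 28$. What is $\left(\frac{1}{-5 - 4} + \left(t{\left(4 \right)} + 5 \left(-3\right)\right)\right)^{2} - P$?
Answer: $\frac{27316}{81} \approx 337.23$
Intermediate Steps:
$\left(\frac{1}{-5 - 4} + \left(t{\left(4 \right)} + 5 \left(-3\right)\right)\right)^{2} - P = \left(\frac{1}{-5 - 4} + \left(\left(-1\right) 4 + 5 \left(-3\right)\right)\right)^{2} - 28 = \left(\frac{1}{-9} - 19\right)^{2} - 28 = \left(- \frac{1}{9} - 19\right)^{2} - 28 = \left(- \frac{172}{9}\right)^{2} - 28 = \frac{29584}{81} - 28 = \frac{27316}{81}$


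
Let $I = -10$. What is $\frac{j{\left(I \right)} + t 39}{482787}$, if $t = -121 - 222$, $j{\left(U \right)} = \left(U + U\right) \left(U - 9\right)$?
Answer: $- \frac{12997}{482787} \approx -0.026921$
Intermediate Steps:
$j{\left(U \right)} = 2 U \left(-9 + U\right)$
$t = -343$ ($t = -121 - 222 = -343$)
$\frac{j{\left(I \right)} + t 39}{482787} = \frac{2 \left(-10\right) \left(-9 - 10\right) - 13377}{482787} = \left(2 \left(-10\right) \left(-19\right) - 13377\right) \frac{1}{482787} = \left(380 - 13377\right) \frac{1}{482787} = \left(-12997\right) \frac{1}{482787} = - \frac{12997}{482787}$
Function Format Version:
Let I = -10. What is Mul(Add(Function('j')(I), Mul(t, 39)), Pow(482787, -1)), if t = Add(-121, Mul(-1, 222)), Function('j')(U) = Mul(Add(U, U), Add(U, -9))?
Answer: Rational(-12997, 482787) ≈ -0.026921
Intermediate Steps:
Function('j')(U) = Mul(2, U, Add(-9, U)) (Function('j')(U) = Mul(Mul(2, U), Add(-9, U)) = Mul(2, U, Add(-9, U)))
t = -343 (t = Add(-121, -222) = -343)
Mul(Add(Function('j')(I), Mul(t, 39)), Pow(482787, -1)) = Mul(Add(Mul(2, -10, Add(-9, -10)), Mul(-343, 39)), Pow(482787, -1)) = Mul(Add(Mul(2, -10, -19), -13377), Rational(1, 482787)) = Mul(Add(380, -13377), Rational(1, 482787)) = Mul(-12997, Rational(1, 482787)) = Rational(-12997, 482787)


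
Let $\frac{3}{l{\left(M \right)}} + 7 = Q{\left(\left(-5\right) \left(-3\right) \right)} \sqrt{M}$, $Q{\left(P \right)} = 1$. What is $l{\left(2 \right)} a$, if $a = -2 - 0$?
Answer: $\frac{42}{47} + \frac{6 \sqrt{2}}{47} \approx 1.0742$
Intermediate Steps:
$a = -2$ ($a = -2 + 0 = -2$)
$l{\left(M \right)} = \frac{3}{-7 + \sqrt{M}}$ ($l{\left(M \right)} = \frac{3}{-7 + 1 \sqrt{M}} = \frac{3}{-7 + \sqrt{M}}$)
$l{\left(2 \right)} a = \frac{3}{-7 + \sqrt{2}} \left(-2\right) = - \frac{6}{-7 + \sqrt{2}}$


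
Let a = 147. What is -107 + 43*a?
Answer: 6214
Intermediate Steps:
-107 + 43*a = -107 + 43*147 = -107 + 6321 = 6214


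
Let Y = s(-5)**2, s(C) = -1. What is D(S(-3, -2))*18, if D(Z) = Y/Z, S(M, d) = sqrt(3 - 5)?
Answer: -9*I*sqrt(2) ≈ -12.728*I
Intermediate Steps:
Y = 1 (Y = (-1)**2 = 1)
S(M, d) = I*sqrt(2) (S(M, d) = sqrt(-2) = I*sqrt(2))
D(Z) = 1/Z
D(S(-3, -2))*18 = 18/(I*sqrt(2)) = -I*sqrt(2)/2*18 = -9*I*sqrt(2)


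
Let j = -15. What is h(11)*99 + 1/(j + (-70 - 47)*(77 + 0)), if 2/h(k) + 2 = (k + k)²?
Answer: 893135/2174784 ≈ 0.41068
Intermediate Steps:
h(k) = 2/(-2 + 4*k²) (h(k) = 2/(-2 + (k + k)²) = 2/(-2 + (2*k)²) = 2/(-2 + 4*k²))
h(11)*99 + 1/(j + (-70 - 47)*(77 + 0)) = 99/(-1 + 2*11²) + 1/(-15 + (-70 - 47)*(77 + 0)) = 99/(-1 + 2*121) + 1/(-15 - 117*77) = 99/(-1 + 242) + 1/(-15 - 9009) = 99/241 + 1/(-9024) = (1/241)*99 - 1/9024 = 99/241 - 1/9024 = 893135/2174784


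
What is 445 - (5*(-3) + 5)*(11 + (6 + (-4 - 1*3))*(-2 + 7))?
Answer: 505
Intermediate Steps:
445 - (5*(-3) + 5)*(11 + (6 + (-4 - 1*3))*(-2 + 7)) = 445 - (-15 + 5)*(11 + (6 + (-4 - 3))*5) = 445 - (-10)*(11 + (6 - 7)*5) = 445 - (-10)*(11 - 1*5) = 445 - (-10)*(11 - 5) = 445 - (-10)*6 = 445 - 1*(-60) = 445 + 60 = 505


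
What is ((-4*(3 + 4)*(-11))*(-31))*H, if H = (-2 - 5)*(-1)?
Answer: -66836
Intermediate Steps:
H = 7 (H = -7*(-1) = 7)
((-4*(3 + 4)*(-11))*(-31))*H = ((-4*(3 + 4)*(-11))*(-31))*7 = ((-4*7*(-11))*(-31))*7 = (-28*(-11)*(-31))*7 = (308*(-31))*7 = -9548*7 = -66836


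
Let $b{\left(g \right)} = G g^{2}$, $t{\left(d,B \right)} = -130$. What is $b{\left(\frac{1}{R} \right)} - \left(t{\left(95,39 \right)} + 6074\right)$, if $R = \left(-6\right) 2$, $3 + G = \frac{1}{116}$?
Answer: $- \frac{99288923}{16704} \approx -5944.0$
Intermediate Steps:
$G = - \frac{347}{116}$ ($G = -3 + \frac{1}{116} = - \frac{347}{116} \approx -2.9914$)
$R = -12$
$b{\left(g \right)} = - \frac{347 g^{2}}{116}$
$b{\left(\frac{1}{R} \right)} - \left(t{\left(95,39 \right)} + 6074\right) = - \frac{347 \left(\frac{1}{-12}\right)^{2}}{116} - \left(-130 + 6074\right) = - \frac{347 \left(- \frac{1}{12}\right)^{2}}{116} - 5944 = \left(- \frac{347}{116}\right) \frac{1}{144} - 5944 = - \frac{347}{16704} - 5944 = - \frac{99288923}{16704}$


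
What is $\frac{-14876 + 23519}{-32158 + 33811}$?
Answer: $\frac{2881}{551} \approx 5.2287$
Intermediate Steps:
$\frac{-14876 + 23519}{-32158 + 33811} = \frac{8643}{1653} = 8643 \cdot \frac{1}{1653} = \frac{2881}{551}$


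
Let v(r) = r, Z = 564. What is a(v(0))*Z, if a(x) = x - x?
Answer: 0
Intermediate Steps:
a(x) = 0
a(v(0))*Z = 0*564 = 0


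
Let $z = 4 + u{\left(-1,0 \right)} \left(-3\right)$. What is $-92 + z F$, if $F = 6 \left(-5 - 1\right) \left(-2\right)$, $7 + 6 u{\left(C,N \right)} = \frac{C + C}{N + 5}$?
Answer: $\frac{2312}{5} \approx 462.4$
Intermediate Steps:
$u{\left(C,N \right)} = - \frac{7}{6} + \frac{C}{3 \left(5 + N\right)}$ ($u{\left(C,N \right)} = - \frac{7}{6} + \frac{\left(C + C\right) \frac{1}{N + 5}}{6} = - \frac{7}{6} + \frac{2 C \frac{1}{5 + N}}{6} = - \frac{7}{6} + \frac{C}{3 \left(5 + N\right)}$)
$z = \frac{77}{10}$ ($z = 4 + \frac{-35 - 0 + 2 \left(-1\right)}{6 \left(5 + 0\right)} \left(-3\right) = 4 + \frac{-35 + 0 - 2}{6 \cdot 5} \left(-3\right) = 4 + \frac{1}{6} \cdot \frac{1}{5} \left(-37\right) \left(-3\right) = 4 - - \frac{37}{10} = 4 + \frac{37}{10} = \frac{77}{10} \approx 7.7$)
$F = 72$ ($F = 6 \left(-6\right) \left(-2\right) = \left(-36\right) \left(-2\right) = 72$)
$-92 + z F = -92 + \frac{77}{10} \cdot 72 = -92 + \frac{2772}{5} = \frac{2312}{5}$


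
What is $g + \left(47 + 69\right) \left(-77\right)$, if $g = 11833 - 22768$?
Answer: $-19867$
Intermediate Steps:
$g = -10935$
$g + \left(47 + 69\right) \left(-77\right) = -10935 + \left(47 + 69\right) \left(-77\right) = -10935 + 116 \left(-77\right) = -10935 - 8932 = -19867$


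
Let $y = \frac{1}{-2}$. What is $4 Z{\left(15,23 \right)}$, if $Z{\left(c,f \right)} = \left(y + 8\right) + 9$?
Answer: $66$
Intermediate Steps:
$y = - \frac{1}{2} \approx -0.5$
$Z{\left(c,f \right)} = \frac{33}{2}$ ($Z{\left(c,f \right)} = \left(- \frac{1}{2} + 8\right) + 9 = \frac{15}{2} + 9 = \frac{33}{2}$)
$4 Z{\left(15,23 \right)} = 4 \cdot \frac{33}{2} = 66$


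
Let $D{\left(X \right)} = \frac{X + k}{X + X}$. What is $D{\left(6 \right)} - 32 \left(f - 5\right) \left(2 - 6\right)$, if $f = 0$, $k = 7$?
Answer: $- \frac{7667}{12} \approx -638.92$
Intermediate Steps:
$D{\left(X \right)} = \frac{7 + X}{2 X}$ ($D{\left(X \right)} = \frac{X + 7}{X + X} = \frac{7 + X}{2 X}$)
$D{\left(6 \right)} - 32 \left(f - 5\right) \left(2 - 6\right) = \frac{7 + 6}{2 \cdot 6} - 32 \left(0 - 5\right) \left(2 - 6\right) = \frac{1}{2} \cdot \frac{1}{6} \cdot 13 - 32 \left(- 5 \left(2 - 6\right)\right) = \frac{13}{12} - 32 \left(\left(-5\right) \left(-4\right)\right) = \frac{13}{12} - 640 = - \frac{7667}{12}$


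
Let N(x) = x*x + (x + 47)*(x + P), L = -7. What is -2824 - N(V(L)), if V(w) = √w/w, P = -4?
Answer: -18450/7 + 43*I*√7/7 ≈ -2635.7 + 16.252*I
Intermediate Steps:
V(w) = w^(-½)
N(x) = x² + (-4 + x)*(47 + x) (N(x) = x*x + (x + 47)*(x - 4) = x² + (47 + x)*(-4 + x) = x² + (-4 + x)*(47 + x))
-2824 - N(V(L)) = -2824 - (-188 + 2*((-7)^(-½))² + 43/√(-7)) = -2824 - (-188 + 2*(-I*√7/7)² + 43*(-I*√7/7)) = -2824 - (-188 + 2*(-⅐) - 43*I*√7/7) = -2824 - (-188 - 2/7 - 43*I*√7/7) = -2824 - (-1318/7 - 43*I*√7/7) = -2824 + (1318/7 + 43*I*√7/7) = -18450/7 + 43*I*√7/7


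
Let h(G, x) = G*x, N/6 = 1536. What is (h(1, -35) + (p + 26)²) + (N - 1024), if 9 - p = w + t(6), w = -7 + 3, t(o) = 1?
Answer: 9601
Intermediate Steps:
N = 9216 (N = 6*1536 = 9216)
w = -4
p = 12 (p = 9 - (-4 + 1) = 9 - 1*(-3) = 9 + 3 = 12)
(h(1, -35) + (p + 26)²) + (N - 1024) = (1*(-35) + (12 + 26)²) + (9216 - 1024) = (-35 + 38²) + 8192 = (-35 + 1444) + 8192 = 1409 + 8192 = 9601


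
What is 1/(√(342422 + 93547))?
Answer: √48441/145323 ≈ 0.0015145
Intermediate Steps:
1/(√(342422 + 93547)) = 1/(√435969) = 1/(3*√48441) = √48441/145323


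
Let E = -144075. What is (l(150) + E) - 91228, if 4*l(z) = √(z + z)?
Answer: -235303 + 5*√3/2 ≈ -2.3530e+5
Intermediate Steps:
l(z) = √2*√z/4 (l(z) = √(z + z)/4 = √(2*z)/4 = (√2*√z)/4 = √2*√z/4)
(l(150) + E) - 91228 = (√2*√150/4 - 144075) - 91228 = (√2*(5*√6)/4 - 144075) - 91228 = (5*√3/2 - 144075) - 91228 = (-144075 + 5*√3/2) - 91228 = -235303 + 5*√3/2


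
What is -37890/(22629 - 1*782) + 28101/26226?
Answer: -126593531/190986474 ≈ -0.66284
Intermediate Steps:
-37890/(22629 - 1*782) + 28101/26226 = -37890/(22629 - 782) + 28101*(1/26226) = -37890/21847 + 9367/8742 = -126593531/190986474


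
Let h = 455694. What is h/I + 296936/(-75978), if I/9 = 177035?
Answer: -24360548006/6725382615 ≈ -3.6222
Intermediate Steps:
I = 1593315 (I = 9*177035 = 1593315)
h/I + 296936/(-75978) = 455694/1593315 + 296936/(-75978) = 455694*(1/1593315) + 296936*(-1/75978) = 151898/531105 - 148468/37989 = -24360548006/6725382615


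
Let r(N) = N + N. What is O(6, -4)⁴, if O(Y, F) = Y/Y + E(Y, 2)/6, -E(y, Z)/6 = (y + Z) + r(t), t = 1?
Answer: 6561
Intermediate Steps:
r(N) = 2*N
E(y, Z) = -12 - 6*Z - 6*y (E(y, Z) = -6*((y + Z) + 2*1) = -6*((Z + y) + 2) = -6*(2 + Z + y) = -12 - 6*Z - 6*y)
O(Y, F) = -3 - Y (O(Y, F) = Y/Y + (-12 - 6*2 - 6*Y)/6 = 1 + (-12 - 12 - 6*Y)*(⅙) = 1 + (-24 - 6*Y)*(⅙) = 1 + (-4 - Y) = -3 - Y)
O(6, -4)⁴ = (-3 - 1*6)⁴ = (-3 - 6)⁴ = (-9)⁴ = 6561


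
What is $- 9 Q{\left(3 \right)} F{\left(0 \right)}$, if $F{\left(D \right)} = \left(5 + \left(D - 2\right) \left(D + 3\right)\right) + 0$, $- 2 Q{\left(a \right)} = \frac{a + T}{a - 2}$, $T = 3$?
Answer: $-27$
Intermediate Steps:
$Q{\left(a \right)} = - \frac{3 + a}{2 \left(-2 + a\right)}$ ($Q{\left(a \right)} = - \frac{\left(a + 3\right) \frac{1}{a - 2}}{2} = - \frac{\left(3 + a\right) \frac{1}{-2 + a}}{2} = - \frac{\frac{1}{-2 + a} \left(3 + a\right)}{2} = - \frac{3 + a}{2 \left(-2 + a\right)}$)
$F{\left(D \right)} = 5 + \left(-2 + D\right) \left(3 + D\right)$ ($F{\left(D \right)} = \left(5 + \left(-2 + D\right) \left(3 + D\right)\right) + 0 = 5 + \left(-2 + D\right) \left(3 + D\right)$)
$- 9 Q{\left(3 \right)} F{\left(0 \right)} = - 9 \frac{-3 - 3}{2 \left(-2 + 3\right)} \left(-1 + 0 + 0^{2}\right) = - 9 \frac{-3 - 3}{2 \cdot 1} \left(-1 + 0 + 0\right) = - 9 \cdot \frac{1}{2} \cdot 1 \left(-6\right) \left(-1\right) = \left(-9\right) \left(-3\right) \left(-1\right) = 27 \left(-1\right) = -27$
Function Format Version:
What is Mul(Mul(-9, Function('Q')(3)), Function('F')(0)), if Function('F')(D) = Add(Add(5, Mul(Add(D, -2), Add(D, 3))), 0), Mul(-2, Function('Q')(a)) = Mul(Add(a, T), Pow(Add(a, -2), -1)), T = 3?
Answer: -27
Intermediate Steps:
Function('Q')(a) = Mul(Rational(-1, 2), Pow(Add(-2, a), -1), Add(3, a)) (Function('Q')(a) = Mul(Rational(-1, 2), Mul(Add(a, 3), Pow(Add(a, -2), -1))) = Mul(Rational(-1, 2), Mul(Add(3, a), Pow(Add(-2, a), -1))) = Mul(Rational(-1, 2), Mul(Pow(Add(-2, a), -1), Add(3, a))) = Mul(Rational(-1, 2), Pow(Add(-2, a), -1), Add(3, a)))
Function('F')(D) = Add(5, Mul(Add(-2, D), Add(3, D))) (Function('F')(D) = Add(Add(5, Mul(Add(-2, D), Add(3, D))), 0) = Add(5, Mul(Add(-2, D), Add(3, D))))
Mul(Mul(-9, Function('Q')(3)), Function('F')(0)) = Mul(Mul(-9, Mul(Rational(1, 2), Pow(Add(-2, 3), -1), Add(-3, Mul(-1, 3)))), Add(-1, 0, Pow(0, 2))) = Mul(Mul(-9, Mul(Rational(1, 2), Pow(1, -1), Add(-3, -3))), Add(-1, 0, 0)) = Mul(Mul(-9, Mul(Rational(1, 2), 1, -6)), -1) = Mul(Mul(-9, -3), -1) = Mul(27, -1) = -27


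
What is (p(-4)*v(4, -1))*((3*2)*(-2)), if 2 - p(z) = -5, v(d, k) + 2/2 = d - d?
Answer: 84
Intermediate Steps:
v(d, k) = -1 (v(d, k) = -1 + (d - d) = -1 + 0 = -1)
p(z) = 7 (p(z) = 2 - 1*(-5) = 2 + 5 = 7)
(p(-4)*v(4, -1))*((3*2)*(-2)) = (7*(-1))*((3*2)*(-2)) = -42*(-2) = -7*(-12) = 84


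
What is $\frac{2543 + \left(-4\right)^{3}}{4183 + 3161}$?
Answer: $\frac{2479}{7344} \approx 0.33755$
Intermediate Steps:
$\frac{2543 + \left(-4\right)^{3}}{4183 + 3161} = \frac{2543 - 64}{7344} = 2479 \cdot \frac{1}{7344} = \frac{2479}{7344}$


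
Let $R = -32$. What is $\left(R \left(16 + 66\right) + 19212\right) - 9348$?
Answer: $7240$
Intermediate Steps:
$\left(R \left(16 + 66\right) + 19212\right) - 9348 = \left(- 32 \left(16 + 66\right) + 19212\right) - 9348 = \left(\left(-32\right) 82 + 19212\right) - 9348 = \left(-2624 + 19212\right) - 9348 = 16588 - 9348 = 7240$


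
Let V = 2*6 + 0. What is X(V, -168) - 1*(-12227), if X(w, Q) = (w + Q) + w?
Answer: 12083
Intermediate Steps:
V = 12 (V = 12 + 0 = 12)
X(w, Q) = Q + 2*w (X(w, Q) = (Q + w) + w = Q + 2*w)
X(V, -168) - 1*(-12227) = (-168 + 2*12) - 1*(-12227) = (-168 + 24) + 12227 = -144 + 12227 = 12083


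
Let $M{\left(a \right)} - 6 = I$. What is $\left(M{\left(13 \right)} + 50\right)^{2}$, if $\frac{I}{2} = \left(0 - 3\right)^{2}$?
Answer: $5476$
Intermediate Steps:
$I = 18$ ($I = 2 \left(0 - 3\right)^{2} = 2 \left(-3\right)^{2} = 2 \cdot 9 = 18$)
$M{\left(a \right)} = 24$ ($M{\left(a \right)} = 6 + 18 = 24$)
$\left(M{\left(13 \right)} + 50\right)^{2} = \left(24 + 50\right)^{2} = 74^{2} = 5476$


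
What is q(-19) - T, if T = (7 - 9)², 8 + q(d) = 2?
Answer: -10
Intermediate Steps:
q(d) = -6 (q(d) = -8 + 2 = -6)
T = 4 (T = (-2)² = 4)
q(-19) - T = -6 - 1*4 = -6 - 4 = -10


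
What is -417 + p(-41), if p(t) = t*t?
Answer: 1264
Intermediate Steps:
p(t) = t²
-417 + p(-41) = -417 + (-41)² = -417 + 1681 = 1264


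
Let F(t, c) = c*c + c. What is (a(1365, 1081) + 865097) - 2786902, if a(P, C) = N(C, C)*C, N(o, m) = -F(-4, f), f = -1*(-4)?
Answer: -1943425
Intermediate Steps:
f = 4
F(t, c) = c + c² (F(t, c) = c² + c = c + c²)
N(o, m) = -20 (N(o, m) = -4*(1 + 4) = -4*5 = -1*20 = -20)
a(P, C) = -20*C
(a(1365, 1081) + 865097) - 2786902 = (-20*1081 + 865097) - 2786902 = (-21620 + 865097) - 2786902 = 843477 - 2786902 = -1943425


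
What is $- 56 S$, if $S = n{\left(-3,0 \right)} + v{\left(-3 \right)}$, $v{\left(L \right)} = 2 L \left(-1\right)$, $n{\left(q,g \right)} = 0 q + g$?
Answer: $-336$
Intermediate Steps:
$n{\left(q,g \right)} = g$ ($n{\left(q,g \right)} = 0 + g = g$)
$v{\left(L \right)} = - 2 L$
$S = 6$ ($S = 0 - -6 = 0 + 6 = 6$)
$- 56 S = \left(-56\right) 6 = -336$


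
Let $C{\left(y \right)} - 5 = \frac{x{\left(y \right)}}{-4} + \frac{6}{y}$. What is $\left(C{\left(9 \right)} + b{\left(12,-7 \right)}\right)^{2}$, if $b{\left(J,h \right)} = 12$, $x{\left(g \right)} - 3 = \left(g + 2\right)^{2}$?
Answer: $\frac{1600}{9} \approx 177.78$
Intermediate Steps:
$x{\left(g \right)} = 3 + \left(2 + g\right)^{2}$ ($x{\left(g \right)} = 3 + \left(g + 2\right)^{2} = 3 + \left(2 + g\right)^{2}$)
$C{\left(y \right)} = \frac{17}{4} + \frac{6}{y} - \frac{\left(2 + y\right)^{2}}{4}$ ($C{\left(y \right)} = 5 + \left(\frac{3 + \left(2 + y\right)^{2}}{-4} + \frac{6}{y}\right) = 5 + \left(\left(3 + \left(2 + y\right)^{2}\right) \left(- \frac{1}{4}\right) + \frac{6}{y}\right) = 5 - \left(\frac{3}{4} - \frac{6}{y} + \frac{\left(2 + y\right)^{2}}{4}\right) = \frac{17}{4} + \frac{6}{y} - \frac{\left(2 + y\right)^{2}}{4}$)
$\left(C{\left(9 \right)} + b{\left(12,-7 \right)}\right)^{2} = \left(\frac{24 + 9 \left(17 - \left(2 + 9\right)^{2}\right)}{4 \cdot 9} + 12\right)^{2} = \left(\frac{1}{4} \cdot \frac{1}{9} \left(24 + 9 \left(17 - 11^{2}\right)\right) + 12\right)^{2} = \left(\frac{1}{4} \cdot \frac{1}{9} \left(24 + 9 \left(17 - 121\right)\right) + 12\right)^{2} = \left(\frac{1}{4} \cdot \frac{1}{9} \left(24 + 9 \left(-104\right)\right) + 12\right)^{2} = \left(\frac{1}{4} \cdot \frac{1}{9} \left(24 - 936\right) + 12\right)^{2} = \left(\frac{1}{4} \cdot \frac{1}{9} \left(-912\right) + 12\right)^{2} = \left(- \frac{76}{3} + 12\right)^{2} = \left(- \frac{40}{3}\right)^{2} = \frac{1600}{9}$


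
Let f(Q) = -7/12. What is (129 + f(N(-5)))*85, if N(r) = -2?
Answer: 130985/12 ≈ 10915.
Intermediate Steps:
f(Q) = -7/12 (f(Q) = -7*1/12 = -7/12)
(129 + f(N(-5)))*85 = (129 - 7/12)*85 = (1541/12)*85 = 130985/12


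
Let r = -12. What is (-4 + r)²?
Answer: 256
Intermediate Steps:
(-4 + r)² = (-4 - 12)² = (-16)² = 256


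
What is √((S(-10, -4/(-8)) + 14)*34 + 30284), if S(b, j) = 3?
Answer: √30862 ≈ 175.68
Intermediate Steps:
√((S(-10, -4/(-8)) + 14)*34 + 30284) = √((3 + 14)*34 + 30284) = √(17*34 + 30284) = √(578 + 30284) = √30862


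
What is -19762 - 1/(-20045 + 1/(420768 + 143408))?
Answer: -223486637731102/11308907919 ≈ -19762.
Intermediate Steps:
-19762 - 1/(-20045 + 1/(420768 + 143408)) = -19762 - 1/(-20045 + 1/564176) = -19762 - 1/(-11308907919/564176) = -19762 - 1*(-564176/11308907919) = -19762 + 564176/11308907919 = -223486637731102/11308907919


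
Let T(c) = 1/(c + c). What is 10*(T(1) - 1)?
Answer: -5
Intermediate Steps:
T(c) = 1/(2*c)
10*(T(1) - 1) = 10*((½)/1 - 1) = 10*((½)*1 - 1) = 10*(½ - 1) = 10*(-½) = -5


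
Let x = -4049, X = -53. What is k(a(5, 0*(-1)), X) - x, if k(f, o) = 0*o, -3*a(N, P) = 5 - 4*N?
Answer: 4049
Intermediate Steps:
a(N, P) = -5/3 + 4*N/3 (a(N, P) = -(5 - 4*N)/3 = -5/3 + 4*N/3)
k(f, o) = 0
k(a(5, 0*(-1)), X) - x = 0 - 1*(-4049) = 0 + 4049 = 4049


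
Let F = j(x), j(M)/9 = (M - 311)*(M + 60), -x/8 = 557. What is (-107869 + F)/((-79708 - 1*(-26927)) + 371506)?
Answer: 188493719/318725 ≈ 591.40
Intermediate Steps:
x = -4456 (x = -8*557 = -4456)
j(M) = 9*(-311 + M)*(60 + M) (j(M) = 9*((M - 311)*(M + 60)) = 9*((-311 + M)*(60 + M)) = 9*(-311 + M)*(60 + M))
F = 188601588 (F = -167940 - 2259*(-4456) + 9*(-4456)**2 = -167940 + 10066104 + 9*19855936 = -167940 + 10066104 + 178703424 = 188601588)
(-107869 + F)/((-79708 - 1*(-26927)) + 371506) = (-107869 + 188601588)/((-79708 - 1*(-26927)) + 371506) = 188493719/((-79708 + 26927) + 371506) = 188493719/(-52781 + 371506) = 188493719/318725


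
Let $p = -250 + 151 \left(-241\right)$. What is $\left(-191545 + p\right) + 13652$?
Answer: $-214534$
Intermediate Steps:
$p = -36641$ ($p = -250 - 36391 = -36641$)
$\left(-191545 + p\right) + 13652 = \left(-191545 - 36641\right) + 13652 = -228186 + 13652 = -214534$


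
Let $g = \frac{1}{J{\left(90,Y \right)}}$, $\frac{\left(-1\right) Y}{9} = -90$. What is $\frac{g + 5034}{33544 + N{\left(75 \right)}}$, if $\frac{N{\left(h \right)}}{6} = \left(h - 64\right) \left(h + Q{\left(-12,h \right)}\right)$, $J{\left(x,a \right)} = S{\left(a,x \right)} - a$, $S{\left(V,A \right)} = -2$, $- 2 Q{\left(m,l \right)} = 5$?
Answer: $\frac{4087607}{31123148} \approx 0.13134$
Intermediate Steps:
$Y = 810$ ($Y = \left(-9\right) \left(-90\right) = 810$)
$Q{\left(m,l \right)} = - \frac{5}{2}$ ($Q{\left(m,l \right)} = \left(- \frac{1}{2}\right) 5 = - \frac{5}{2}$)
$J{\left(x,a \right)} = -2 - a$
$N{\left(h \right)} = 6 \left(-64 + h\right) \left(- \frac{5}{2} + h\right)$ ($N{\left(h \right)} = 6 \left(h - 64\right) \left(h - \frac{5}{2}\right) = 6 \left(-64 + h\right) \left(- \frac{5}{2} + h\right)$)
$g = - \frac{1}{812}$ ($g = \frac{1}{-2 - 810} = \frac{1}{-812} = - \frac{1}{812} \approx -0.0012315$)
$\frac{g + 5034}{33544 + N{\left(75 \right)}} = \frac{- \frac{1}{812} + 5034}{33544 + \left(960 - 29925 + 6 \cdot 75^{2}\right)} = \frac{4087607}{812 \left(33544 + \left(960 - 29925 + 6 \cdot 5625\right)\right)} = \frac{4087607}{812 \left(33544 + \left(960 - 29925 + 33750\right)\right)} = \frac{4087607}{812 \left(33544 + 4785\right)} = \frac{4087607}{812 \cdot 38329} = \frac{4087607}{812} \cdot \frac{1}{38329} = \frac{4087607}{31123148}$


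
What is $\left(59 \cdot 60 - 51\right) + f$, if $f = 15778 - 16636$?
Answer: $2631$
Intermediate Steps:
$f = -858$ ($f = 15778 - 16636 = -858$)
$\left(59 \cdot 60 - 51\right) + f = \left(59 \cdot 60 - 51\right) - 858 = \left(3540 - 51\right) - 858 = 3489 - 858 = 2631$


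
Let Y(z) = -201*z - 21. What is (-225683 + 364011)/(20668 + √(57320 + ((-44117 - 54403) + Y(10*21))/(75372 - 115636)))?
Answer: 115113290419456/17197112769905 - 276656*√23233065143246/17197112769905 ≈ 6.6162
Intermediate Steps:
Y(z) = -21 - 201*z
(-225683 + 364011)/(20668 + √(57320 + ((-44117 - 54403) + Y(10*21))/(75372 - 115636))) = (-225683 + 364011)/(20668 + √(57320 + ((-44117 - 54403) + (-21 - 2010*21))/(75372 - 115636))) = 138328/(20668 + √(57320 + (-98520 + (-21 - 201*210))/(-40264))) = 138328/(20668 + √(57320 + (-98520 + (-21 - 42210))*(-1/40264))) = 138328/(20668 + √(57320 + (-98520 - 42231)*(-1/40264))) = 138328/(20668 + √(57320 - 140751*(-1/40264))) = 138328/(20668 + √(57320 + 140751/40264)) = 138328/(20668 + √(2308073231/40264)) = 138328/(20668 + √23233065143246/20132)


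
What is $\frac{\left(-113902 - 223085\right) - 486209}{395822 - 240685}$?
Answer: $- \frac{823196}{155137} \approx -5.3063$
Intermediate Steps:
$\frac{\left(-113902 - 223085\right) - 486209}{395822 - 240685} = \frac{\left(-113902 - 223085\right) - 486209}{155137} = \left(-336987 - 486209\right) \frac{1}{155137} = \left(-823196\right) \frac{1}{155137} = - \frac{823196}{155137}$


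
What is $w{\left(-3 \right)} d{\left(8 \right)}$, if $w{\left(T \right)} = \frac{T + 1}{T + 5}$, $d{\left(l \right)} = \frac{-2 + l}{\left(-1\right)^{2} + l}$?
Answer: $- \frac{2}{3} \approx -0.66667$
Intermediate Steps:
$d{\left(l \right)} = \frac{-2 + l}{1 + l}$
$w{\left(T \right)} = \frac{1 + T}{5 + T}$
$w{\left(-3 \right)} d{\left(8 \right)} = \frac{1 - 3}{5 - 3} \frac{-2 + 8}{1 + 8} = \frac{1}{2} \left(-2\right) \frac{1}{9} \cdot 6 = \left(-1\right) \frac{2}{3} = - \frac{2}{3}$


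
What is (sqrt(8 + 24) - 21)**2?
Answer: 473 - 168*sqrt(2) ≈ 235.41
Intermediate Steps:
(sqrt(8 + 24) - 21)**2 = (sqrt(32) - 21)**2 = (4*sqrt(2) - 21)**2 = (-21 + 4*sqrt(2))**2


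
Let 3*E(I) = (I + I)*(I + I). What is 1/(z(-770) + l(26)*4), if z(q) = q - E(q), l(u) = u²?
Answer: -3/2365798 ≈ -1.2681e-6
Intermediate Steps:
E(I) = 4*I²/3 (E(I) = ((I + I)*(I + I))/3 = ((2*I)*(2*I))/3 = (4*I²)/3 = 4*I²/3)
z(q) = q - 4*q²/3
1/(z(-770) + l(26)*4) = 1/((⅓)*(-770)*(3 - 4*(-770)) + 26²*4) = 1/((⅓)*(-770)*(3 + 3080) + 676*4) = 1/((⅓)*(-770)*3083 + 2704) = 1/(-2373910/3 + 2704) = 1/(-2365798/3) = -3/2365798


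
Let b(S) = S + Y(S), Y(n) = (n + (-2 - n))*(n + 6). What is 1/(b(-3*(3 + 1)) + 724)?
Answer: 1/724 ≈ 0.0013812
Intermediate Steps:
Y(n) = -12 - 2*n (Y(n) = -2*(6 + n) = -12 - 2*n)
b(S) = -12 - S (b(S) = S + (-12 - 2*S) = -12 - S)
1/(b(-3*(3 + 1)) + 724) = 1/((-12 - (-3)*(3 + 1)) + 724) = 1/((-12 - (-3)*4) + 724) = 1/((-12 - 1*(-12)) + 724) = 1/((-12 + 12) + 724) = 1/(0 + 724) = 1/724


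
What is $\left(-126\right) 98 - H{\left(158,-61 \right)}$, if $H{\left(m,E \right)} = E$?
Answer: $-12287$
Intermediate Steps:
$\left(-126\right) 98 - H{\left(158,-61 \right)} = \left(-126\right) 98 - -61 = -12348 + 61 = -12287$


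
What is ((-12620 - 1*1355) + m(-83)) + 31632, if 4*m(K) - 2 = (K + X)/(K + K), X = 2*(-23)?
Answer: 11724709/664 ≈ 17658.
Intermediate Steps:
X = -46
m(K) = ½ + (-46 + K)/(8*K) (m(K) = ½ + ((K - 46)/(K + K))/4 = ½ + ((-46 + K)/((2*K)))/4 = ½ + ((-46 + K)*(1/(2*K)))/4 = ½ + ((-46 + K)/(2*K))/4 = ½ + (-46 + K)/(8*K))
((-12620 - 1*1355) + m(-83)) + 31632 = ((-12620 - 1*1355) + (⅛)*(-46 + 5*(-83))/(-83)) + 31632 = ((-12620 - 1355) + (⅛)*(-1/83)*(-46 - 415)) + 31632 = (-13975 + (⅛)*(-1/83)*(-461)) + 31632 = (-13975 + 461/664) + 31632 = -9278939/664 + 31632 = 11724709/664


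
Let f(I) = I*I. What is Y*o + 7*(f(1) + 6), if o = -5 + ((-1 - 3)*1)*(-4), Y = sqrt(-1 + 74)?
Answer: 49 + 11*sqrt(73) ≈ 142.98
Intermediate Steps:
f(I) = I**2
Y = sqrt(73) ≈ 8.5440
o = 11 (o = -5 - 4*1*(-4) = -5 - 4*(-4) = -5 + 16 = 11)
Y*o + 7*(f(1) + 6) = sqrt(73)*11 + 7*(1**2 + 6) = 11*sqrt(73) + 7*(1 + 6) = 11*sqrt(73) + 7*7 = 11*sqrt(73) + 49 = 49 + 11*sqrt(73)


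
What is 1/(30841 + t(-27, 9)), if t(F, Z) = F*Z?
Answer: 1/30598 ≈ 3.2682e-5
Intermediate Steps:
1/(30841 + t(-27, 9)) = 1/(30841 - 27*9) = 1/(30841 - 243) = 1/30598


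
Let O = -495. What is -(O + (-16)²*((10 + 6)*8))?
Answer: -32273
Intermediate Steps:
-(O + (-16)²*((10 + 6)*8)) = -(-495 + (-16)²*((10 + 6)*8)) = -(-495 + 256*(16*8)) = -(-495 + 256*128) = -(-495 + 32768) = -1*32273 = -32273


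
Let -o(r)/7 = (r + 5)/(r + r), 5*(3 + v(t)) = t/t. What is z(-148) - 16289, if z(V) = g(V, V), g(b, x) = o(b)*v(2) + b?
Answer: -12156373/740 ≈ -16428.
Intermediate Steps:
v(t) = -14/5 (v(t) = -3 + (t/t)/5 = -3 + (1/5)*1 = -3 + 1/5 = -14/5)
o(r) = -7*(5 + r)/(2*r) (o(r) = -7*(r + 5)/(r + r) = -7*(5 + r)/(2*r))
g(b, x) = b - 49*(-5 - b)/(5*b) (g(b, x) = (7*(-5 - b)/(2*b))*(-14/5) + b = -49*(-5 - b)/(5*b) + b = b - 49*(-5 - b)/(5*b))
z(V) = 49/5 + V + 49/V
z(-148) - 16289 = (49/5 - 148 + 49/(-148)) - 16289 = (49/5 - 148 + 49*(-1/148)) - 16289 = (49/5 - 148 - 49/148) - 16289 = -102513/740 - 16289 = -12156373/740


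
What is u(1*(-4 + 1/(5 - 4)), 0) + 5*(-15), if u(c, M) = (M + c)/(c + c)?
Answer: -149/2 ≈ -74.500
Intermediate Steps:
u(c, M) = (M + c)/(2*c) (u(c, M) = (M + c)/((2*c)) = (M + c)*(1/(2*c)) = (M + c)/(2*c))
u(1*(-4 + 1/(5 - 4)), 0) + 5*(-15) = (0 + 1*(-4 + 1/(5 - 4)))/(2*((1*(-4 + 1/(5 - 4))))) + 5*(-15) = (0 + 1*(-4 + 1/1))/(2*((1*(-4 + 1/1)))) - 75 = (0 + 1*(-4 + 1))/(2*((1*(-4 + 1)))) - 75 = (0 + 1*(-3))/(2*((1*(-3)))) - 75 = (½)*(0 - 3)/(-3) - 75 = (½)*(-⅓)*(-3) - 75 = ½ - 75 = -149/2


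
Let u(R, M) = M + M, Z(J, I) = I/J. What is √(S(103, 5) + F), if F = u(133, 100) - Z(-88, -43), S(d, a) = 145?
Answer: √666974/44 ≈ 18.561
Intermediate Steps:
u(R, M) = 2*M
F = 17557/88 (F = 2*100 - (-43)/(-88) = 200 - (-43)*(-1)/88 = 200 - 1*43/88 = 200 - 43/88 = 17557/88 ≈ 199.51)
√(S(103, 5) + F) = √(145 + 17557/88) = √(30317/88) = √666974/44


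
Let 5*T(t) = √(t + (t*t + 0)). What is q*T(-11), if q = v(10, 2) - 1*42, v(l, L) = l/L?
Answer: -37*√110/5 ≈ -77.612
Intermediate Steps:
T(t) = √(t + t²)/5 (T(t) = √(t + (t*t + 0))/5 = √(t + (t² + 0))/5 = √(t + t²)/5)
q = -37 (q = 10/2 - 1*42 = 10*(½) - 42 = 5 - 42 = -37)
q*T(-11) = -37*√(-11*(1 - 11))/5 = -37*√(-11*(-10))/5 = -37*√110/5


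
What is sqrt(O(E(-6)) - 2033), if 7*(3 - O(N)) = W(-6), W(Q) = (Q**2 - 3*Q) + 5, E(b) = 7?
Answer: I*sqrt(99883)/7 ≈ 45.149*I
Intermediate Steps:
W(Q) = 5 + Q**2 - 3*Q
O(N) = -38/7 (O(N) = 3 - (5 + (-6)**2 - 3*(-6))/7 = 3 - (5 + 36 + 18)/7 = 3 - 1/7*59 = 3 - 59/7 = -38/7)
sqrt(O(E(-6)) - 2033) = sqrt(-38/7 - 2033) = sqrt(-14269/7) = I*sqrt(99883)/7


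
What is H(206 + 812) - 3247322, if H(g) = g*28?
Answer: -3218818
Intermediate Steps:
H(g) = 28*g
H(206 + 812) - 3247322 = 28*(206 + 812) - 3247322 = 28*1018 - 3247322 = 28504 - 3247322 = -3218818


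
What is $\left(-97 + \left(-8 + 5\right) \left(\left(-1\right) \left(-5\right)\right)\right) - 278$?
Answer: $-390$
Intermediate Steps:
$\left(-97 + \left(-8 + 5\right) \left(\left(-1\right) \left(-5\right)\right)\right) - 278 = \left(-97 - 15\right) - 278 = -112 - 278 = -390$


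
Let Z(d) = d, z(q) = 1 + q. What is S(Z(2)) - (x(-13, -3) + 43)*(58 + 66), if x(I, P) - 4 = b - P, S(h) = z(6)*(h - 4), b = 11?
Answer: -7578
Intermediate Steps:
S(h) = -28 + 7*h (S(h) = (1 + 6)*(h - 4) = 7*(-4 + h) = -28 + 7*h)
x(I, P) = 15 - P (x(I, P) = 4 + (11 - P) = 15 - P)
S(Z(2)) - (x(-13, -3) + 43)*(58 + 66) = (-28 + 7*2) - ((15 - 1*(-3)) + 43)*(58 + 66) = (-28 + 14) - ((15 + 3) + 43)*124 = -14 - (18 + 43)*124 = -14 - 61*124 = -14 - 1*7564 = -14 - 7564 = -7578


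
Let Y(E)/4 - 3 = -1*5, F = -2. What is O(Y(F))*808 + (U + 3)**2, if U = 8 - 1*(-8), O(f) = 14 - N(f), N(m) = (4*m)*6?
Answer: 166809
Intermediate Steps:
Y(E) = -8 (Y(E) = 12 + 4*(-1*5) = 12 + 4*(-5) = 12 - 20 = -8)
N(m) = 24*m
O(f) = 14 - 24*f
U = 16 (U = 8 + 8 = 16)
O(Y(F))*808 + (U + 3)**2 = (14 - 24*(-8))*808 + (16 + 3)**2 = (14 + 192)*808 + 19**2 = 206*808 + 361 = 166448 + 361 = 166809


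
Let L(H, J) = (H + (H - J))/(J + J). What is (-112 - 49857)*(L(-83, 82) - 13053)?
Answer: 26745157715/41 ≈ 6.5232e+8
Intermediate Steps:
L(H, J) = (-J + 2*H)/(2*J) (L(H, J) = (-J + 2*H)/((2*J)) = (-J + 2*H)*(1/(2*J)) = (-J + 2*H)/(2*J))
(-112 - 49857)*(L(-83, 82) - 13053) = (-112 - 49857)*((-83 - 1/2*82)/82 - 13053) = -49969*((-83 - 41)/82 - 13053) = -49969*((1/82)*(-124) - 13053) = -49969*(-62/41 - 13053) = -49969*(-535235/41) = 26745157715/41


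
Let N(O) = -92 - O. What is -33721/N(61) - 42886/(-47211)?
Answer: 532854563/2407761 ≈ 221.31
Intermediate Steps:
-33721/N(61) - 42886/(-47211) = -33721/(-92 - 1*61) - 42886/(-47211) = -33721/(-92 - 61) - 42886*(-1/47211) = -33721/(-153) + 42886/47211 = -33721*(-1/153) + 42886/47211 = 33721/153 + 42886/47211 = 532854563/2407761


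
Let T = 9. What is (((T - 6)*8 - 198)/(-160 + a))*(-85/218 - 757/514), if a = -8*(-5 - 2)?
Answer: -4539573/1456676 ≈ -3.1164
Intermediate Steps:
a = 56 (a = -8*(-7) = 56)
(((T - 6)*8 - 198)/(-160 + a))*(-85/218 - 757/514) = (((9 - 6)*8 - 198)/(-160 + 56))*(-85/218 - 757/514) = ((3*8 - 198)/(-104))*(-85*1/218 - 757*1/514) = ((24 - 198)*(-1/104))*(-85/218 - 757/514) = -174*(-1/104)*(-52179/28013) = (87/52)*(-52179/28013) = -4539573/1456676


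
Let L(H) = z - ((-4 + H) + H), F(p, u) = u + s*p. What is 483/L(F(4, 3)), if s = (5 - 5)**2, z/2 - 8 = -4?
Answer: 161/2 ≈ 80.500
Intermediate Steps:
z = 8 (z = 16 + 2*(-4) = 16 - 8 = 8)
s = 0 (s = 0**2 = 0)
F(p, u) = u (F(p, u) = u + 0*p = u + 0 = u)
L(H) = 12 - 2*H (L(H) = 8 - ((-4 + H) + H) = 8 - (-4 + 2*H) = 8 + (4 - 2*H) = 12 - 2*H)
483/L(F(4, 3)) = 483/(12 - 2*3) = 483/(12 - 6) = 483/6 = 483*(1/6) = 161/2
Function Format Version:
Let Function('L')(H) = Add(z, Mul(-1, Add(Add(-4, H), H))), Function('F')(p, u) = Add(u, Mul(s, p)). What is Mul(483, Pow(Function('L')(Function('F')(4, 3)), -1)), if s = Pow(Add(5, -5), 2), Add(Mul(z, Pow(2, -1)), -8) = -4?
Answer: Rational(161, 2) ≈ 80.500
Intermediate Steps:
z = 8 (z = Add(16, Mul(2, -4)) = Add(16, -8) = 8)
s = 0 (s = Pow(0, 2) = 0)
Function('F')(p, u) = u (Function('F')(p, u) = Add(u, Mul(0, p)) = Add(u, 0) = u)
Function('L')(H) = Add(12, Mul(-2, H)) (Function('L')(H) = Add(8, Mul(-1, Add(Add(-4, H), H))) = Add(8, Mul(-1, Add(-4, Mul(2, H)))) = Add(8, Add(4, Mul(-2, H))) = Add(12, Mul(-2, H)))
Mul(483, Pow(Function('L')(Function('F')(4, 3)), -1)) = Mul(483, Pow(Add(12, Mul(-2, 3)), -1)) = Mul(483, Pow(Add(12, -6), -1)) = Mul(483, Pow(6, -1)) = Mul(483, Rational(1, 6)) = Rational(161, 2)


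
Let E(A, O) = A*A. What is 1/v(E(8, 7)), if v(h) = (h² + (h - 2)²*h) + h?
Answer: 1/250176 ≈ 3.9972e-6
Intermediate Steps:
E(A, O) = A²
v(h) = h + h² + h*(-2 + h)² (v(h) = (h² + (-2 + h)²*h) + h = (h² + h*(-2 + h)²) + h = h + h² + h*(-2 + h)²)
1/v(E(8, 7)) = 1/(8²*(1 + 8² + (-2 + 8²)²)) = 1/(64*(1 + 64 + (-2 + 64)²)) = 1/(64*(1 + 64 + 62²)) = 1/(64*(1 + 64 + 3844)) = 1/(64*3909) = 1/250176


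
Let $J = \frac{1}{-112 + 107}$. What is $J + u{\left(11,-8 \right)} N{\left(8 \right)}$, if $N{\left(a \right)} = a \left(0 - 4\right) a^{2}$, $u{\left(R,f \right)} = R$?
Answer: $- \frac{112641}{5} \approx -22528.0$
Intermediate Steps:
$N{\left(a \right)} = - 4 a^{3}$ ($N{\left(a \right)} = a \left(-4\right) a^{2} = - 4 a a^{2} = - 4 a^{3}$)
$J = - \frac{1}{5}$ ($J = \frac{1}{-5} = - \frac{1}{5} \approx -0.2$)
$J + u{\left(11,-8 \right)} N{\left(8 \right)} = - \frac{1}{5} + 11 \left(- 4 \cdot 8^{3}\right) = - \frac{1}{5} + 11 \left(\left(-4\right) 512\right) = - \frac{1}{5} + 11 \left(-2048\right) = - \frac{1}{5} - 22528 = - \frac{112641}{5}$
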